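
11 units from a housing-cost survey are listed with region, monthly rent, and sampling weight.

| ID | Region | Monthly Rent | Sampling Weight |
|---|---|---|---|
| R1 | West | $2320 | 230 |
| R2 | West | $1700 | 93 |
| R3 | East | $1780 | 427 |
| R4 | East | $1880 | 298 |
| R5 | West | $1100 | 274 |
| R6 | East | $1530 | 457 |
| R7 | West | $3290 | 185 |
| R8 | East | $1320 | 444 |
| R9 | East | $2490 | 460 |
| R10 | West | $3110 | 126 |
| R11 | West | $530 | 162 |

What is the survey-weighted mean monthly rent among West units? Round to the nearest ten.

West rows: R1, R2, R5, R7, R10, R11
Weighted sum = 2320×230 + 1700×93 + 1100×274 + 3290×185 + 3110×126 + 530×162
  = 533600 + 158100 + 301400 + 608650 + 391860 + 85860 = 2079470
Sum of weights = 230 + 93 + 274 + 185 + 126 + 162 = 1070
Weighted mean = 2079470 / 1070 = 1943.4299

1940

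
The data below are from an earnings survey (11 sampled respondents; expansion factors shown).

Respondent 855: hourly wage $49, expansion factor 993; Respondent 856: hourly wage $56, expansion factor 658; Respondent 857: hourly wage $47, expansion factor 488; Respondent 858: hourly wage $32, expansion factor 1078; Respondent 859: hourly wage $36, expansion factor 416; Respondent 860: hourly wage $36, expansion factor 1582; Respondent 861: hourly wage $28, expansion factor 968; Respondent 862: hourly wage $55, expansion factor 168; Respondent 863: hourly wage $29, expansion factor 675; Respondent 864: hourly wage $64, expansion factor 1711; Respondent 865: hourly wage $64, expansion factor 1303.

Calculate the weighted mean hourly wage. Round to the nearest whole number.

46

Weighted sum = 49×993 + 56×658 + 47×488 + 32×1078 + 36×416 + 36×1582 + 28×968 + 55×168 + 29×675 + 64×1711 + 64×1303
  = 48657 + 36848 + 22936 + 34496 + 14976 + 56952 + 27104 + 9240 + 19575 + 109504 + 83392 = 463680
Sum of weights = 993 + 658 + 488 + 1078 + 416 + 1582 + 968 + 168 + 675 + 1711 + 1303 = 10040
Weighted mean = 463680 / 10040 = 46.183267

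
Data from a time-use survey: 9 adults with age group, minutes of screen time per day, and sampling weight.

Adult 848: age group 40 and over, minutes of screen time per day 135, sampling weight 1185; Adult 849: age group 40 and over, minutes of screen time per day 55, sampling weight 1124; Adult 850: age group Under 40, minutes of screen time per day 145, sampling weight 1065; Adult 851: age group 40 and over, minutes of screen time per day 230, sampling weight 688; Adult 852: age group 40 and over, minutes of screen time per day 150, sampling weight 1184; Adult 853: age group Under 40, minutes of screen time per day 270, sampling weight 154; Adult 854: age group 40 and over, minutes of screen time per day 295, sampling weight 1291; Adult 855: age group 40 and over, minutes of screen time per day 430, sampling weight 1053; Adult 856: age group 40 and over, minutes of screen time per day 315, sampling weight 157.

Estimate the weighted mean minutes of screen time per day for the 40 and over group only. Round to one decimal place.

40 and over rows: 848, 849, 851, 852, 854, 855, 856
Weighted sum = 135×1185 + 55×1124 + 230×688 + 150×1184 + 295×1291 + 430×1053 + 315×157
  = 159975 + 61820 + 158240 + 177600 + 380845 + 452790 + 49455 = 1440725
Sum of weights = 1185 + 1124 + 688 + 1184 + 1291 + 1053 + 157 = 6682
Weighted mean = 1440725 / 6682 = 215.61284

215.6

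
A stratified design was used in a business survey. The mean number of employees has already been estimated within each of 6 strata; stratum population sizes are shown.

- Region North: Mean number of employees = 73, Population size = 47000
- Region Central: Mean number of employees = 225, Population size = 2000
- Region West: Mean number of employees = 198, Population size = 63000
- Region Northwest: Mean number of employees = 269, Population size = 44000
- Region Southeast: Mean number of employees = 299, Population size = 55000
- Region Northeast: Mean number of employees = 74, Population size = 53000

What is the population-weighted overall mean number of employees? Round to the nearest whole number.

Σ Nₕ·x̄ₕ = 73×47000 + 225×2000 + 198×63000 + 269×44000 + 299×55000 + 74×53000
  = 3431000 + 450000 + 12474000 + 11836000 + 16445000 + 3922000 = 48558000
Σ Nₕ = 47000 + 2000 + 63000 + 44000 + 55000 + 53000 = 264000
Overall mean = 48558000 / 264000 = 183.93182

184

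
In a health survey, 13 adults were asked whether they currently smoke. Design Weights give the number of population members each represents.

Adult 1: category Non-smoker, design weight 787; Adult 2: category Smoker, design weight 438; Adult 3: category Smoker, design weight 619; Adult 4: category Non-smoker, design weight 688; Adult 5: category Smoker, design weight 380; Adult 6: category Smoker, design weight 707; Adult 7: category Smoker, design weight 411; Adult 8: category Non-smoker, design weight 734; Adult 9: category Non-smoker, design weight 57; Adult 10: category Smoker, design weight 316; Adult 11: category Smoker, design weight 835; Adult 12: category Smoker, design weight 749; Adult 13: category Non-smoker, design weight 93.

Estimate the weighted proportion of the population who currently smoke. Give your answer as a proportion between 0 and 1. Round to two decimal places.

0.65

Sum of weights for 'Smoker' = 438 + 619 + 380 + 707 + 411 + 316 + 835 + 749 = 4455
Total weight = 6814
Weighted proportion = 4455 / 6814 = 0.653801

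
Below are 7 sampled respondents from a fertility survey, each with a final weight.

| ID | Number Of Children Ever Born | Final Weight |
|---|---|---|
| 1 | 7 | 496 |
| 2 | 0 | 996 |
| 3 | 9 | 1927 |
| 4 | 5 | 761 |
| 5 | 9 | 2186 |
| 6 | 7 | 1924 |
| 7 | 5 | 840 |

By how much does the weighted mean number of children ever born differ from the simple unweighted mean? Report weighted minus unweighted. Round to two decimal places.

0.79

Unweighted sum = 7 + 0 + 9 + 5 + 9 + 7 + 5 = 42
Unweighted mean = 42 / 7 = 6
Weighted sum = 7×496 + 0×996 + 9×1927 + 5×761 + 9×2186 + 7×1924 + 5×840
  = 3472 + 0 + 17343 + 3805 + 19674 + 13468 + 4200 = 61962
Sum of weights = 496 + 996 + 1927 + 761 + 2186 + 1924 + 840 = 9130
Weighted mean = 61962 / 9130 = 6.7866375
Difference (weighted minus unweighted) = 0.78663746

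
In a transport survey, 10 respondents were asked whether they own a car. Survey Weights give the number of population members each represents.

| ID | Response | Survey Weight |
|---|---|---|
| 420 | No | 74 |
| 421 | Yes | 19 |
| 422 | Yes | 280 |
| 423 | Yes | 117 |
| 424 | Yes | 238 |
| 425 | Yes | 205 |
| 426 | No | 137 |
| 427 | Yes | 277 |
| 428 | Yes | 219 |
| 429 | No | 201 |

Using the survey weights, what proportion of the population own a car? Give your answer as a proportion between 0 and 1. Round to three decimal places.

0.767

Sum of weights for 'Yes' = 19 + 280 + 117 + 238 + 205 + 277 + 219 = 1355
Total weight = 74 + 19 + 280 + 117 + 238 + 205 + 137 + 277 + 219 + 201 = 1767
Weighted proportion = 1355 / 1767 = 0.76683645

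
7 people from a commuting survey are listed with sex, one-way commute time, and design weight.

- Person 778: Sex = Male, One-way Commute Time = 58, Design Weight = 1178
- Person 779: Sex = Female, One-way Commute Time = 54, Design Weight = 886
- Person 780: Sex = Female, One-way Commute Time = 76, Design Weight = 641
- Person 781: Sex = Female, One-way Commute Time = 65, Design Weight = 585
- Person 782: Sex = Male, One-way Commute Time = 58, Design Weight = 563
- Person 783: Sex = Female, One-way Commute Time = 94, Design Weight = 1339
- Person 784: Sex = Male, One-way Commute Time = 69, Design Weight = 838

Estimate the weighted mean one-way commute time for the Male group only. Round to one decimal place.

61.6

Male rows: 778, 782, 784
Weighted sum = 158800
Sum of weights = 1178 + 563 + 838 = 2579
Weighted mean = 158800 / 2579 = 61.574254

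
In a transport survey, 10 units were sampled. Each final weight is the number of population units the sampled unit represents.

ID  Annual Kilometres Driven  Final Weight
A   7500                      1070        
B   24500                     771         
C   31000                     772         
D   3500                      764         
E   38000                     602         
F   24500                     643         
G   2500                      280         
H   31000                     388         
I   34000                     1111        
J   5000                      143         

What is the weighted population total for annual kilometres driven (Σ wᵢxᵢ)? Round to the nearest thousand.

Weighted total = 7500×1070 + 24500×771 + 31000×772 + 3500×764 + 38000×602 + 24500×643 + 2500×280 + 31000×388 + 34000×1111 + 5000×143
  = 143367000

143367000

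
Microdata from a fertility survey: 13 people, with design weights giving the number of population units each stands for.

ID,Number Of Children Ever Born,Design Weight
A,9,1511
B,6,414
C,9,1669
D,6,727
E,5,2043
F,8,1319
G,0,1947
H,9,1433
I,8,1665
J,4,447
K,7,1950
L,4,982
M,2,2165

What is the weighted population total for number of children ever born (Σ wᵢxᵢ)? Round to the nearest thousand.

Weighted total = 106146

106000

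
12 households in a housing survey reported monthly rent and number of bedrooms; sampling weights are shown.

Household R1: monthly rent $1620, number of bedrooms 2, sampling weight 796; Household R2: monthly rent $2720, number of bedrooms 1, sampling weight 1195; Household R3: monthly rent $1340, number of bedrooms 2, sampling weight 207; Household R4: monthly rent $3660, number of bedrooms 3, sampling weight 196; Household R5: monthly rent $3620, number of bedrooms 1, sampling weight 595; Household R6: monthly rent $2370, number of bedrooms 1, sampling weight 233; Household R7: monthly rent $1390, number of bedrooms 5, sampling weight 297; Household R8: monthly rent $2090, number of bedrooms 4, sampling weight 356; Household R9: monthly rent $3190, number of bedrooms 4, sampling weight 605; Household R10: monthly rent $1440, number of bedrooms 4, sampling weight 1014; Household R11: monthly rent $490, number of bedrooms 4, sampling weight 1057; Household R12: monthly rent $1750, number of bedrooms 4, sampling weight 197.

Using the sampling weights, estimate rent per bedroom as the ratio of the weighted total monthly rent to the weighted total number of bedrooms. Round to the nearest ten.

Σ wᵢ·y = 1620×796 + 2720×1195 + 1340×207 + 3660×196 + 3620×595 + 2370×233 + 1390×297 + 2090×356 + 3190×605 + 1440×1014 + 490×1057 + 1750×197
  = 13650430
Σ wᵢ·x = 2×796 + 1×1195 + 2×207 + 3×196 + 1×595 + 1×233 + 5×297 + 4×356 + 4×605 + 4×1014 + 4×1057 + 4×197
  = 1592 + 1195 + 414 + 588 + 595 + 233 + 1485 + 1424 + 2420 + 4056 + 4228 + 788 = 19018
Ratio = 13650430 / 19018 = 717.7637

720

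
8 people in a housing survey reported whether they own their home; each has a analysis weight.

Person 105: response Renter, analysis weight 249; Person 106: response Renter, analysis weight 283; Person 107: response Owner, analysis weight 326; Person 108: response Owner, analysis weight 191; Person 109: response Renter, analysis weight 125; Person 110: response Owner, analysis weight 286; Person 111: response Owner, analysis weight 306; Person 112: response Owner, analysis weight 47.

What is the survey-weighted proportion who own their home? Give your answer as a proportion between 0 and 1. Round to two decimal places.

Sum of weights for 'Owner' = 326 + 191 + 286 + 306 + 47 = 1156
Total weight = 249 + 283 + 326 + 191 + 125 + 286 + 306 + 47 = 1813
Weighted proportion = 1156 / 1813 = 0.63761721

0.64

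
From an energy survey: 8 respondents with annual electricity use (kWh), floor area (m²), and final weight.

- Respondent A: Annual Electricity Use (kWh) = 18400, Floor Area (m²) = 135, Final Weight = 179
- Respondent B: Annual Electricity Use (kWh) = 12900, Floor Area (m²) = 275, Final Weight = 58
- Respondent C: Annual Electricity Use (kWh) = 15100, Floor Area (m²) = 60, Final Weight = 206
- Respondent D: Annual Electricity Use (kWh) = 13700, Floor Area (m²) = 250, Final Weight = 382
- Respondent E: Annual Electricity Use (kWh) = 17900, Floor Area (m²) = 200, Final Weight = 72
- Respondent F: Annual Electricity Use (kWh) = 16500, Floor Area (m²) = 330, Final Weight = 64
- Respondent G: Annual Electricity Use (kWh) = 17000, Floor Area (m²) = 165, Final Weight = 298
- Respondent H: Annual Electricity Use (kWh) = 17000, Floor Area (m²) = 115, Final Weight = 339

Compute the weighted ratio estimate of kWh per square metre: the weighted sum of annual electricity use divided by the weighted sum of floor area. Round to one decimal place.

94.1

Σ wᵢ·y = 25559600
Σ wᵢ·x = 135×179 + 275×58 + 60×206 + 250×382 + 200×72 + 330×64 + 165×298 + 115×339
  = 24165 + 15950 + 12360 + 95500 + 14400 + 21120 + 49170 + 38985 = 271650
Ratio = 25559600 / 271650 = 94.09019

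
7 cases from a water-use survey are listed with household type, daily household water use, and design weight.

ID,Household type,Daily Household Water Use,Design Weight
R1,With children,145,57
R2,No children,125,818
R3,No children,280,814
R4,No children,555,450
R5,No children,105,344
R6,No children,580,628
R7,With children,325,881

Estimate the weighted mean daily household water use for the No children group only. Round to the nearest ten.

No children rows: R2, R3, R4, R5, R6
Weighted sum = 125×818 + 280×814 + 555×450 + 105×344 + 580×628
  = 102250 + 227920 + 249750 + 36120 + 364240 = 980280
Sum of weights = 818 + 814 + 450 + 344 + 628 = 3054
Weighted mean = 980280 / 3054 = 320.98232

320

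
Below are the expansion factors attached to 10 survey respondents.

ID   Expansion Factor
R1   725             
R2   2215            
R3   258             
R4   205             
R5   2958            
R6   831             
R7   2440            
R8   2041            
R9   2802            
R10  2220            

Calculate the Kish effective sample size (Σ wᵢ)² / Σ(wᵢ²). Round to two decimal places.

7.36

Σ wᵢ = 725 + 2215 + 258 + 205 + 2958 + 831 + 2440 + 2041 + 2802 + 2220 = 16695
Σ wᵢ² = 525625 + 4906225 + 66564 + 42025 + 8749764 + 690561 + 5953600 + 4165681 + 7851204 + 4928400 = 37879649
n_eff = 16695² / 37879649 = 278723025 / 37879649 = 7.3581206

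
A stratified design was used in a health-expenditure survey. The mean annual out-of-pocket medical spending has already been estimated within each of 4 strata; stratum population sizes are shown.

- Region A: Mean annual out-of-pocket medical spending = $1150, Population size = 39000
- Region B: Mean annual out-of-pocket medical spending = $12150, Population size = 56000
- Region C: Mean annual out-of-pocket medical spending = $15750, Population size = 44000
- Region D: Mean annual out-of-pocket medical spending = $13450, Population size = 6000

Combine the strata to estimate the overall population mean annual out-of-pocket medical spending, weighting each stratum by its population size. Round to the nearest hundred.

10300

Σ Nₕ·x̄ₕ = 1150×39000 + 12150×56000 + 15750×44000 + 13450×6000
  = 44850000 + 680400000 + 693000000 + 80700000 = 1498950000
Σ Nₕ = 39000 + 56000 + 44000 + 6000 = 145000
Overall mean = 1498950000 / 145000 = 10337.586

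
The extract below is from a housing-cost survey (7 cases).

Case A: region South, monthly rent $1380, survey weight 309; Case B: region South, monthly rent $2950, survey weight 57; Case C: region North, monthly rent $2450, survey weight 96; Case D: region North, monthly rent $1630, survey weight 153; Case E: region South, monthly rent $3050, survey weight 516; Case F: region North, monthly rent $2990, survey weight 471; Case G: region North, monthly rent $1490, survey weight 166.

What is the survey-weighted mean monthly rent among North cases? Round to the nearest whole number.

2416

North rows: C, D, F, G
Weighted sum = 2450×96 + 1630×153 + 2990×471 + 1490×166
  = 235200 + 249390 + 1408290 + 247340 = 2140220
Sum of weights = 96 + 153 + 471 + 166 = 886
Weighted mean = 2140220 / 886 = 2415.5982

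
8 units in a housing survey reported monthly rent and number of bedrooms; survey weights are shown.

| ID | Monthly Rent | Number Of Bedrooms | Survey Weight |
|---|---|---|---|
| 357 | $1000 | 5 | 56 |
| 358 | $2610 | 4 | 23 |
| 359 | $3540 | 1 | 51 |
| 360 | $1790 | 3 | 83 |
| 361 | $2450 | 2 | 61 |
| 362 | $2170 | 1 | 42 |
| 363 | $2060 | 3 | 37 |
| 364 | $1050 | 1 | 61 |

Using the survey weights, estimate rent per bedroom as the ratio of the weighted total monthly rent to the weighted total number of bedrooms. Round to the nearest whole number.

Σ wᵢ·y = 1000×56 + 2610×23 + 3540×51 + 1790×83 + 2450×61 + 2170×42 + 2060×37 + 1050×61
  = 56000 + 60030 + 180540 + 148570 + 149450 + 91140 + 76220 + 64050 = 826000
Σ wᵢ·x = 5×56 + 4×23 + 1×51 + 3×83 + 2×61 + 1×42 + 3×37 + 1×61
  = 280 + 92 + 51 + 249 + 122 + 42 + 111 + 61 = 1008
Ratio = 826000 / 1008 = 819.44444

819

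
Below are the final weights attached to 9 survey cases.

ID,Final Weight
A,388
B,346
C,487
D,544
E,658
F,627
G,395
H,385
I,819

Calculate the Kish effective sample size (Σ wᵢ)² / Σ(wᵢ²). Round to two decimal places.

Σ wᵢ = 388 + 346 + 487 + 544 + 658 + 627 + 395 + 385 + 819 = 4649
Σ wᵢ² = 150544 + 119716 + 237169 + 295936 + 432964 + 393129 + 156025 + 148225 + 670761 = 2604469
n_eff = 4649² / 2604469 = 21613201 / 2604469 = 8.2985058

8.30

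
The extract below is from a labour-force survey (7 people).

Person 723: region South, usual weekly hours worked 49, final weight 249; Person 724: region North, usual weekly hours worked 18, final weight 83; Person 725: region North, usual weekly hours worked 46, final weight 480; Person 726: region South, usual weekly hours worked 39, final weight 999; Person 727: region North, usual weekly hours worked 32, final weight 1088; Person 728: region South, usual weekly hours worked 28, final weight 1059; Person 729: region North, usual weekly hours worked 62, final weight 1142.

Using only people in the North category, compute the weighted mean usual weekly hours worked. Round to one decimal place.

46.3

North rows: 724, 725, 727, 729
Weighted sum = 129194
Sum of weights = 83 + 480 + 1088 + 1142 = 2793
Weighted mean = 129194 / 2793 = 46.256355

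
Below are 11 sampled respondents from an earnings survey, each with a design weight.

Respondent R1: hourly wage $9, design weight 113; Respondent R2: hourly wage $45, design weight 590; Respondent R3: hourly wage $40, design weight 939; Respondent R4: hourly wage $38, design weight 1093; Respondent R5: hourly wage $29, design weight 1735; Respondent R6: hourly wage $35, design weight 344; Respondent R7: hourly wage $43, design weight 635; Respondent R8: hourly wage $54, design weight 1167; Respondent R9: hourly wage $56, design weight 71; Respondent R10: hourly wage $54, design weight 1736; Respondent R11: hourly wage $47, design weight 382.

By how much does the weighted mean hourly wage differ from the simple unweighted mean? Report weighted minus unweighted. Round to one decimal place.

Unweighted sum = 9 + 45 + 40 + 38 + 29 + 35 + 43 + 54 + 56 + 54 + 47 = 450
Unweighted mean = 450 / 11 = 40.909091
Weighted sum = 9×113 + 45×590 + 40×939 + 38×1093 + 29×1735 + 35×344 + 43×635 + 54×1167 + 56×71 + 54×1736 + 47×382
  = 1017 + 26550 + 37560 + 41534 + 50315 + 12040 + 27305 + 63018 + 3976 + 93744 + 17954 = 375013
Sum of weights = 113 + 590 + 939 + 1093 + 1735 + 344 + 635 + 1167 + 71 + 1736 + 382 = 8805
Weighted mean = 375013 / 8805 = 42.590914
Difference (weighted minus unweighted) = 1.6818233

1.7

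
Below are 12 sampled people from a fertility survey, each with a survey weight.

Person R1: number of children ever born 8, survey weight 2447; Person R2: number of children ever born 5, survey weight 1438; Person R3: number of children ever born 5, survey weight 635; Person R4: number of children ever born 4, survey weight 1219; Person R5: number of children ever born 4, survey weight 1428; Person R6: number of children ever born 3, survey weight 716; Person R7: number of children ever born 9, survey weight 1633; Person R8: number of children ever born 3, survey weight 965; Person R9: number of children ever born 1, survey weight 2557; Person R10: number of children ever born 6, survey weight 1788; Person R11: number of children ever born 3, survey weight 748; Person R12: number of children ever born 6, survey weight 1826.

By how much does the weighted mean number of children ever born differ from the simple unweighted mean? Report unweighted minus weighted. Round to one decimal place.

Unweighted sum = 8 + 5 + 5 + 4 + 4 + 3 + 9 + 3 + 1 + 6 + 3 + 6 = 57
Unweighted mean = 57 / 12 = 4.75
Weighted sum = 8×2447 + 5×1438 + 5×635 + 4×1219 + 4×1428 + 3×716 + 9×1633 + 3×965 + 1×2557 + 6×1788 + 3×748 + 6×1826
  = 19576 + 7190 + 3175 + 4876 + 5712 + 2148 + 14697 + 2895 + 2557 + 10728 + 2244 + 10956 = 86754
Sum of weights = 17400
Weighted mean = 86754 / 17400 = 4.9858621
Difference (unweighted minus weighted) = -0.23586207

-0.2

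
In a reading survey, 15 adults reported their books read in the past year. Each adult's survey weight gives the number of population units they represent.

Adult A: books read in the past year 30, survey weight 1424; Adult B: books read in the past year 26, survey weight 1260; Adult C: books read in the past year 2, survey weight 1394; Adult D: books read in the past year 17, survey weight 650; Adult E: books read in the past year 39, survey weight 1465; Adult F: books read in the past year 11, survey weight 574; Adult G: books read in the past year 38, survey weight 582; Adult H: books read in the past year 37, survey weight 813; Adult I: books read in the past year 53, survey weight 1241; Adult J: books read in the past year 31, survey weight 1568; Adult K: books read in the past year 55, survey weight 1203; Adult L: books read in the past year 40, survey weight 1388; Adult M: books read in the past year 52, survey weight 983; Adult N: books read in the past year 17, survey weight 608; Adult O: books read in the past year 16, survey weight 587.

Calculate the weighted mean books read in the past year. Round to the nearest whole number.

33

Weighted sum = 511874
Sum of weights = 15740
Weighted mean = 511874 / 15740 = 32.520584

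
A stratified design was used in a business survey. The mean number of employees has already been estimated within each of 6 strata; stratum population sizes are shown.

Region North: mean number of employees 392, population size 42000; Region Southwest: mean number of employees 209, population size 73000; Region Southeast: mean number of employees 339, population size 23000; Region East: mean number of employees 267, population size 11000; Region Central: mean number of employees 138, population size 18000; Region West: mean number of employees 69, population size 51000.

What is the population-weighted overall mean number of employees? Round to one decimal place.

Σ Nₕ·x̄ₕ = 392×42000 + 209×73000 + 339×23000 + 267×11000 + 138×18000 + 69×51000
  = 48458000
Σ Nₕ = 42000 + 73000 + 23000 + 11000 + 18000 + 51000 = 218000
Overall mean = 48458000 / 218000 = 222.2844

222.3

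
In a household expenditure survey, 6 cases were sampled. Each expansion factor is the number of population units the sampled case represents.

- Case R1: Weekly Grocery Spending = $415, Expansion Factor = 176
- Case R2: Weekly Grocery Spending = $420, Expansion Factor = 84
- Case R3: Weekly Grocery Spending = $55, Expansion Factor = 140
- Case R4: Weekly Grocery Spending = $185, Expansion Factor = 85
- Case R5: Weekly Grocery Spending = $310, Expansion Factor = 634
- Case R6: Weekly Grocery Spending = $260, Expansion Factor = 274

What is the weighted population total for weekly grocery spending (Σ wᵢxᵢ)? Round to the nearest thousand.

Weighted total = 415×176 + 420×84 + 55×140 + 185×85 + 310×634 + 260×274
  = 73040 + 35280 + 7700 + 15725 + 196540 + 71240 = 399525

400000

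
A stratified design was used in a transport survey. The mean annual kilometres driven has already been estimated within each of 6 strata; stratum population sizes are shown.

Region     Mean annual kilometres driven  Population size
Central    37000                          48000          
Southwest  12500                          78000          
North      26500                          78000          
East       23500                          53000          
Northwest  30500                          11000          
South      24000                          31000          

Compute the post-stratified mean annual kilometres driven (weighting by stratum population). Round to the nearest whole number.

Σ Nₕ·x̄ₕ = 37000×48000 + 12500×78000 + 26500×78000 + 23500×53000 + 30500×11000 + 24000×31000
  = 7143000000
Σ Nₕ = 48000 + 78000 + 78000 + 53000 + 11000 + 31000 = 299000
Overall mean = 7143000000 / 299000 = 23889.632

23890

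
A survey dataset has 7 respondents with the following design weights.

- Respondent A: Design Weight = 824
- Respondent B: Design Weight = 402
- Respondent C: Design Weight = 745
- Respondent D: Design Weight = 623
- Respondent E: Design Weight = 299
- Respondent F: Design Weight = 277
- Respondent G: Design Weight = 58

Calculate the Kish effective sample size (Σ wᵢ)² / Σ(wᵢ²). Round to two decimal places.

5.33

Σ wᵢ = 824 + 402 + 745 + 623 + 299 + 277 + 58 = 3228
Σ wᵢ² = 678976 + 161604 + 555025 + 388129 + 89401 + 76729 + 3364 = 1953228
n_eff = 3228² / 1953228 = 10419984 / 1953228 = 5.3347505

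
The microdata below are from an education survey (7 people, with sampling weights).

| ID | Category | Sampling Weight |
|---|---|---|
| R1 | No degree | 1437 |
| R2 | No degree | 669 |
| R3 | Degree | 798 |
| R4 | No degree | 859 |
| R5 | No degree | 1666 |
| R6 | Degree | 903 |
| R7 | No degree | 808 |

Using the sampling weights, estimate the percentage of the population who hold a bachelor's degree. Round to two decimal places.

23.82

Sum of weights for 'Degree' = 798 + 903 = 1701
Total weight = 1437 + 669 + 798 + 859 + 1666 + 903 + 808 = 7140
Weighted proportion = 1701 / 7140 = 0.23823529 → 23.823529%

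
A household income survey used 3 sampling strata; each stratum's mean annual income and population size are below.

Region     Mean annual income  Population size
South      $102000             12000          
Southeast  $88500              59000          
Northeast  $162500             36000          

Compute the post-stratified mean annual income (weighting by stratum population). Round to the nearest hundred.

114900

Σ Nₕ·x̄ₕ = 12295500000
Σ Nₕ = 12000 + 59000 + 36000 = 107000
Overall mean = 12295500000 / 107000 = 114911.21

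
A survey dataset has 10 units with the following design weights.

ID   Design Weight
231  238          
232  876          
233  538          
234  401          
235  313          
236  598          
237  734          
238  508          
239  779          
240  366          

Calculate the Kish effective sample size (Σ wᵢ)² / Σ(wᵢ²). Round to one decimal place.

8.8

Σ wᵢ = 238 + 876 + 538 + 401 + 313 + 598 + 734 + 508 + 779 + 366 = 5351
Σ wᵢ² = 56644 + 767376 + 289444 + 160801 + 97969 + 357604 + 538756 + 258064 + 606841 + 133956 = 3267455
n_eff = 5351² / 3267455 = 28633201 / 3267455 = 8.7631508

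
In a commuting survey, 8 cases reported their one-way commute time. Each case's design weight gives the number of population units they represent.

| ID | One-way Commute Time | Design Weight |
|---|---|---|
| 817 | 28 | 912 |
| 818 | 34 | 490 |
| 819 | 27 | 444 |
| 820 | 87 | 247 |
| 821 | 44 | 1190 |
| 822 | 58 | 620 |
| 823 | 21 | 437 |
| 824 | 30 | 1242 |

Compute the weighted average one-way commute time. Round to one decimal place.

Weighted sum = 210430
Sum of weights = 912 + 490 + 444 + 247 + 1190 + 620 + 437 + 1242 = 5582
Weighted mean = 210430 / 5582 = 37.697958

37.7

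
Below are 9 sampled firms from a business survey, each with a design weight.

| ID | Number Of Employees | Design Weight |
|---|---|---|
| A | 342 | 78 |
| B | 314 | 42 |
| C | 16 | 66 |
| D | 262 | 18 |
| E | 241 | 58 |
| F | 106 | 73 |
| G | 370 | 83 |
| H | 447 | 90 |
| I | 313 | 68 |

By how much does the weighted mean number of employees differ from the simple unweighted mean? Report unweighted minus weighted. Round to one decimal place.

-9.2

Unweighted sum = 342 + 314 + 16 + 262 + 241 + 106 + 370 + 447 + 313 = 2411
Unweighted mean = 2411 / 9 = 267.88889
Weighted sum = 342×78 + 314×42 + 16×66 + 262×18 + 241×58 + 106×73 + 370×83 + 447×90 + 313×68
  = 159576
Sum of weights = 78 + 42 + 66 + 18 + 58 + 73 + 83 + 90 + 68 = 576
Weighted mean = 159576 / 576 = 277.04167
Difference (unweighted minus weighted) = -9.1527778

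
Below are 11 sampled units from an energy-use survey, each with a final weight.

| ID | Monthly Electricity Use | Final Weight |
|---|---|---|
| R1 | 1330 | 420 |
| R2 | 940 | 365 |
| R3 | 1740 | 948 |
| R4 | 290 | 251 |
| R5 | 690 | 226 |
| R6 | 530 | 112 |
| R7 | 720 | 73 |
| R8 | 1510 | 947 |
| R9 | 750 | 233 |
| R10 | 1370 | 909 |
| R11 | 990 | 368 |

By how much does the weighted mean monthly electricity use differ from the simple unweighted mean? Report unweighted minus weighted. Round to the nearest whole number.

Unweighted sum = 1330 + 940 + 1740 + 290 + 690 + 530 + 720 + 1510 + 750 + 1370 + 990 = 10860
Unweighted mean = 10860 / 11 = 987.27273
Weighted sum = 6106240
Sum of weights = 420 + 365 + 948 + 251 + 226 + 112 + 73 + 947 + 233 + 909 + 368 = 4852
Weighted mean = 6106240 / 4852 = 1258.4996
Difference (unweighted minus weighted) = -271.22686

-271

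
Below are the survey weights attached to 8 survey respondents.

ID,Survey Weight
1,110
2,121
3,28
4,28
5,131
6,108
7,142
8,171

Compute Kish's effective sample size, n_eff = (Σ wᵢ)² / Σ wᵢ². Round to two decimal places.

6.61

Σ wᵢ = 839
Σ wᵢ² = 12100 + 14641 + 784 + 784 + 17161 + 11664 + 20164 + 29241 = 106539
n_eff = 839² / 106539 = 703921 / 106539 = 6.6071673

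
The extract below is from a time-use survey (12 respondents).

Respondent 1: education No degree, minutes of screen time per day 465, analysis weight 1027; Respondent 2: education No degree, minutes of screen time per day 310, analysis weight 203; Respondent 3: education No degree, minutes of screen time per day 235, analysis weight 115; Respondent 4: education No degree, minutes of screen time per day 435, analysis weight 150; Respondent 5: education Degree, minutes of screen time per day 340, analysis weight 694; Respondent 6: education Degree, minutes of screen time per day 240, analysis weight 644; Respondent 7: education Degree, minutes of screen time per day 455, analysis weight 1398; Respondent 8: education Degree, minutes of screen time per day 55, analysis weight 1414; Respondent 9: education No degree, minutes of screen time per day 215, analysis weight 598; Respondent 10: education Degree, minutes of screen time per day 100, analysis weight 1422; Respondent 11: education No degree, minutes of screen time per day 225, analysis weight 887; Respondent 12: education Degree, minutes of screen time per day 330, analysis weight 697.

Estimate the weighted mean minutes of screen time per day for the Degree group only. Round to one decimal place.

235.5

Degree rows: 5, 6, 7, 8, 10, 12
Weighted sum = 340×694 + 240×644 + 455×1398 + 55×1414 + 100×1422 + 330×697
  = 1476590
Sum of weights = 694 + 644 + 1398 + 1414 + 1422 + 697 = 6269
Weighted mean = 1476590 / 6269 = 235.53836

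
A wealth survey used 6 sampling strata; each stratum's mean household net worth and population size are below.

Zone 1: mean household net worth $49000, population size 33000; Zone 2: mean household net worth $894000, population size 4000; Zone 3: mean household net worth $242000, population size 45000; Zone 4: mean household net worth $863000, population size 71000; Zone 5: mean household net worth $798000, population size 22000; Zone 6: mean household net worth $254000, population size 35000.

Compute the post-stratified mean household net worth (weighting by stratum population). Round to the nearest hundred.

Σ Nₕ·x̄ₕ = 49000×33000 + 894000×4000 + 242000×45000 + 863000×71000 + 798000×22000 + 254000×35000
  = 1617000000 + 3576000000 + 10890000000 + 61273000000 + 17556000000 + 8890000000 = 103802000000
Σ Nₕ = 33000 + 4000 + 45000 + 71000 + 22000 + 35000 = 210000
Overall mean = 103802000000 / 210000 = 494295.24

494300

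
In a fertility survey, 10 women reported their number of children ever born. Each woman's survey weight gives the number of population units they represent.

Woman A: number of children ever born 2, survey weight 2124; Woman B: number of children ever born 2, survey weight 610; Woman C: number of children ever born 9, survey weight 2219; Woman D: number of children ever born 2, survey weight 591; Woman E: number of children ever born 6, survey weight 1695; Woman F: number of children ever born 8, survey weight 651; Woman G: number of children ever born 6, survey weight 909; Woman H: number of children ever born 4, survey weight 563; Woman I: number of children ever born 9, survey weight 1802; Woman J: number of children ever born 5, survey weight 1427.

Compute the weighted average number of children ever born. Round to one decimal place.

5.8

Weighted sum = 2×2124 + 2×610 + 9×2219 + 2×591 + 6×1695 + 8×651 + 6×909 + 4×563 + 9×1802 + 5×1427
  = 4248 + 1220 + 19971 + 1182 + 10170 + 5208 + 5454 + 2252 + 16218 + 7135 = 73058
Sum of weights = 12591
Weighted mean = 73058 / 12591 = 5.8023985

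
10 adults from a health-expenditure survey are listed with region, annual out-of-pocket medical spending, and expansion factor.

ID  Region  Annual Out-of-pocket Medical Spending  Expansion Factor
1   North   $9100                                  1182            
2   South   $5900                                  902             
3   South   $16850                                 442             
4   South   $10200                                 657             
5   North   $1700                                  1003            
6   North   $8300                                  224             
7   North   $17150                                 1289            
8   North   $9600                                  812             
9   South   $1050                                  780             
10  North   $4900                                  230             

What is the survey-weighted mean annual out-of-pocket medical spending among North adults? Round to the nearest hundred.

9600

North rows: 1, 5, 6, 7, 8, 10
Weighted sum = 9100×1182 + 1700×1003 + 8300×224 + 17150×1289 + 9600×812 + 4900×230
  = 10756200 + 1705100 + 1859200 + 22106350 + 7795200 + 1127000 = 45349050
Sum of weights = 1182 + 1003 + 224 + 1289 + 812 + 230 = 4740
Weighted mean = 45349050 / 4740 = 9567.3101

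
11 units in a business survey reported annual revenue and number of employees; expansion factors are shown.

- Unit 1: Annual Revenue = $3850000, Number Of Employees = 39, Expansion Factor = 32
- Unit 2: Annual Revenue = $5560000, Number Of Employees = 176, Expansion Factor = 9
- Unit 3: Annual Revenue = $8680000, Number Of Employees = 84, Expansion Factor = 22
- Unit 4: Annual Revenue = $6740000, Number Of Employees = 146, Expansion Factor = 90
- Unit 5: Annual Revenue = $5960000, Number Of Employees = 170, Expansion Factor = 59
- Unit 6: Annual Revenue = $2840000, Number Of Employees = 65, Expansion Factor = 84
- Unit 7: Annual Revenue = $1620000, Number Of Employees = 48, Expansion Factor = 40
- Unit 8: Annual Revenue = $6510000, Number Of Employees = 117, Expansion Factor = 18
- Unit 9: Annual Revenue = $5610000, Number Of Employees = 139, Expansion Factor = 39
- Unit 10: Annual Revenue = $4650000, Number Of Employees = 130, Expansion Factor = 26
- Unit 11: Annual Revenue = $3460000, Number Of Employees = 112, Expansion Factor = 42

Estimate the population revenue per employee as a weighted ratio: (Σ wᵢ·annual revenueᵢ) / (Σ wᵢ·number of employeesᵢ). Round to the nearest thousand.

44000

Σ wᵢ·y = 3850000×32 + 5560000×9 + 8680000×22 + 6740000×90 + 5960000×59 + 2840000×84 + 1620000×40 + 6510000×18 + 5610000×39 + 4650000×26 + 3460000×42
  = 123200000 + 50040000 + 190960000 + 606600000 + 351640000 + 238560000 + 64800000 + 117180000 + 218790000 + 120900000 + 145320000 = 2227990000
Σ wᵢ·x = 39×32 + 176×9 + 84×22 + 146×90 + 170×59 + 65×84 + 48×40 + 117×18 + 139×39 + 130×26 + 112×42
  = 1248 + 1584 + 1848 + 13140 + 10030 + 5460 + 1920 + 2106 + 5421 + 3380 + 4704 = 50841
Ratio = 2227990000 / 50841 = 43822.702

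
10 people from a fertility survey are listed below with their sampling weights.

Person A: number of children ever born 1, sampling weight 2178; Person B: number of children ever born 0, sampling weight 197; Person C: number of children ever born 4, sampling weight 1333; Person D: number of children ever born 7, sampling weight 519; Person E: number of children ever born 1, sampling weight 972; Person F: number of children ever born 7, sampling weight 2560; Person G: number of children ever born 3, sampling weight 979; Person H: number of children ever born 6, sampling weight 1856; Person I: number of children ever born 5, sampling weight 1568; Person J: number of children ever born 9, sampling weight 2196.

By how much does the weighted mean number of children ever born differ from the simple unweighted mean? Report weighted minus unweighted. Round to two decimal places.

Unweighted sum = 1 + 0 + 4 + 7 + 1 + 7 + 3 + 6 + 5 + 9 = 43
Unweighted mean = 43 / 10 = 4.3
Weighted sum = 1×2178 + 0×197 + 4×1333 + 7×519 + 1×972 + 7×2560 + 3×979 + 6×1856 + 5×1568 + 9×2196
  = 2178 + 0 + 5332 + 3633 + 972 + 17920 + 2937 + 11136 + 7840 + 19764 = 71712
Sum of weights = 2178 + 197 + 1333 + 519 + 972 + 2560 + 979 + 1856 + 1568 + 2196 = 14358
Weighted mean = 71712 / 14358 = 4.9945675
Difference (weighted minus unweighted) = 0.69456749

0.69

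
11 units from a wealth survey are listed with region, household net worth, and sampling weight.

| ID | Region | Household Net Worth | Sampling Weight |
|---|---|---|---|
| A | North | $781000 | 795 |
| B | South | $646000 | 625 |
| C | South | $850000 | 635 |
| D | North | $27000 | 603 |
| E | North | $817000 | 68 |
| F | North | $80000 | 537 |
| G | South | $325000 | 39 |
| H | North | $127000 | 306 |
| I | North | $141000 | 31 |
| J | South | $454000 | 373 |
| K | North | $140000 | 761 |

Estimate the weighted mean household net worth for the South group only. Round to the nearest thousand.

673000

South rows: B, C, G, J
Weighted sum = 646000×625 + 850000×635 + 325000×39 + 454000×373
  = 403750000 + 539750000 + 12675000 + 169342000 = 1125517000
Sum of weights = 625 + 635 + 39 + 373 = 1672
Weighted mean = 1125517000 / 1672 = 673156.1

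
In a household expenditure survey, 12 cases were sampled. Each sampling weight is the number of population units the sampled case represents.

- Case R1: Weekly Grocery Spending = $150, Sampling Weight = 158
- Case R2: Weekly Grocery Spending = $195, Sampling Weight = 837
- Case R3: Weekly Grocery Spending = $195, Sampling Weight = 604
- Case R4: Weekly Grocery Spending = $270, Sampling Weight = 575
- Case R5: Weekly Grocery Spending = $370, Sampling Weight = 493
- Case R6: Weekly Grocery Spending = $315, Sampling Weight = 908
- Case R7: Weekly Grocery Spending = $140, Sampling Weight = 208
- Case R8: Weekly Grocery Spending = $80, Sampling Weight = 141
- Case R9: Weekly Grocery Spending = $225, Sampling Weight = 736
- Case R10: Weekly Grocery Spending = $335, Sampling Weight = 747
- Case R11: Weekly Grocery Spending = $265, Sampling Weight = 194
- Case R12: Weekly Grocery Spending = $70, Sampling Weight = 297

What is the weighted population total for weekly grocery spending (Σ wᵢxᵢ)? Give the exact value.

1456820

Weighted total = 150×158 + 195×837 + 195×604 + 270×575 + 370×493 + 315×908 + 140×208 + 80×141 + 225×736 + 335×747 + 265×194 + 70×297
  = 1456820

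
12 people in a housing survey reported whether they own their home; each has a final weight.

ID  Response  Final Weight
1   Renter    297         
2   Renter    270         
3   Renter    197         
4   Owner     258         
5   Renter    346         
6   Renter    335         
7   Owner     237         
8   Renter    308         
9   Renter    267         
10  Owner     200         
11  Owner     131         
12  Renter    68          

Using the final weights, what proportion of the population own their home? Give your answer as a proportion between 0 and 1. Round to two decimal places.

Sum of weights for 'Owner' = 258 + 237 + 200 + 131 = 826
Total weight = 2914
Weighted proportion = 826 / 2914 = 0.28345916

0.28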